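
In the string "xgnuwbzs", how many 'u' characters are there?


Input string: 'xgnuwbzs'
Target character: 'u'
Scan each position: s[3]='u'
Matches found at indices: 3
Total: 1


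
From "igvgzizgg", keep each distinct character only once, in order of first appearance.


Input: 'igvgzizgg'
Operation: keep first occurrence of each character
Scan: s[0]='i' new -> keep; s[1]='g' new -> keep; s[2]='v' new -> keep; s[3]='g' seen -> skip; s[4]='z' new -> keep; s[5]='i' seen -> skip; s[6]='z' seen -> skip; s[7]='g' seen -> skip; s[8]='g' seen -> skip
Result: igvz


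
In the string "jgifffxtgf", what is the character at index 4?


Input string: 'jgifffxtgf'
Operation: get character at index 4
Index mapping: s[0]='j', s[1]='g', s[2]='i', s[3]='f', s[4]='f'
Result: 'f'


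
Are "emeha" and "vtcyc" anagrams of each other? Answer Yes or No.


String 1: 'emeha' -> sorted: 'aeehm'
String 2: 'vtcyc' -> sorted: 'cctvy'
Compare sorted forms: 'aeehm' != 'cctvy'
Anagram: No


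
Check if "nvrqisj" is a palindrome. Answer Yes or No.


Input string: 'nvrqisj'
Reversed: 'jsiqrvn'
Compare pairs: s[0]='n' vs s[6]='j' (mismatch), s[1]='v' vs s[5]='s' (mismatch), s[2]='r' vs s[4]='i' (mismatch)
Palindrome: No


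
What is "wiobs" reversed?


Input string: 'wiobs'
Operation: reverse character order
Original order: 'w' -> 'i' -> 'o' -> 'b' -> 's'
Reversed order: 's' -> 'b' -> 'o' -> 'i' -> 'w'
Result: sboiw


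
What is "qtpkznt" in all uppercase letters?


Input string: 'qtpkznt'
Operation: convert each letter to uppercase
Mapping: 'q'->'Q', 't'->'T', 'p'->'P', 'k'->'K', 'z'->'Z', 'n'->'N', 't'->'T'
Result: QTPKZNT


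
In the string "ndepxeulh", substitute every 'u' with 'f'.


Input string: 'ndepxeulh'
Operation: replace 'u' with 'f'
Positions of 'u': 6
After replacement: ndepxeflh


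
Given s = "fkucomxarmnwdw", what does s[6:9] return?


Input string: 'fkucomxarmnwdw'
Operation: slice [6:9]
Extract characters: s[6]='x', s[7]='a', s[8]='r'
Result: xar


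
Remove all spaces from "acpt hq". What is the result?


Input string: 'acpt hq'
Operation: remove all spaces
Words: 'acpt', 'hq'
Join without spaces: acpthq


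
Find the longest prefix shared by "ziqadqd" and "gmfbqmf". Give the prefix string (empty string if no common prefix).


String 1: 'ziqadqd'
String 2: 'gmfbqmf'
Compare position by position:
pos 0: 'z' vs 'g' differ -> stop
Longest common prefix: "" (length 0)


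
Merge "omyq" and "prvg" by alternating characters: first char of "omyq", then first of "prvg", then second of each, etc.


String 1: 'omyq'
String 2: 'prvg'
Operation: alternate characters
Pairs: 'o'+'p', 'm'+'r', 'y'+'v', 'q'+'g'
Result: opmryvqg


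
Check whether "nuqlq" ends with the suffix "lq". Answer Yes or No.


Input string: 'nuqlq'
Suffix to check: 'lq'
Last 2 characters of input: 'lq'
Match: True
Result: Yes


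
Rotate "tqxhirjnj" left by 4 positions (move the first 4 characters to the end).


Input: 'tqxhirjnj', shift = 4
Operation: split at index 4 and swap parts
Front part s[0:4] = 'tqxh'
Back part s[4:] = 'irjnj'
Rotated = back + front = 'irjnj' + 'tqxh'
Result: irjnjtqxh


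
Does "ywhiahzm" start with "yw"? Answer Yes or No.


Input string: 'ywhiahzm'
Prefix to check: 'yw'
First 2 characters of input: 'yw'
Match: True
Result: Yes


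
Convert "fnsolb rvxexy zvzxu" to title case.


Input string: 'fnsolb rvxexy zvzxu'
Operation: capitalize first letter of each word
Word transformations: 'fnsolb'->'Fnsolb', 'rvxexy'->'Rvxexy', 'zvzxu'->'Zvzxu'
Result: Fnsolb Rvxexy Zvzxu


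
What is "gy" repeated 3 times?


Input string: 'gy'
Operation: repeat 3 times
Concatenation: 'gy' + 'gy' + 'gy'
Result: gygygy


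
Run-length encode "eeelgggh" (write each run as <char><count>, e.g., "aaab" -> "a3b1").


Input: 'eeelgggh'
Operation: identify consecutive runs
Runs: 'eee' -> e3, 'l' -> l1, 'ggg' -> g3, 'h' -> h1
Encoded: e3l1g3h1


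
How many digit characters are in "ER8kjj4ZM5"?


Input string: 'ER8kjj4ZM5'
Operation: count digit characters (0-9)
Scan: 'E', 'R', '8'(digit), 'k', 'j', 'j', '4'(digit), 'Z', 'M', '5'(digit)
Digits found: 3
Result: 3


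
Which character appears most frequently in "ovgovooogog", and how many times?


Input: 'ovgovooogog'
Operation: tally each character
Counts: 'g':3, 'o':6, 'v':2
Maximum: 'o' appears 6 times


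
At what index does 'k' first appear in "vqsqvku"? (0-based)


Input string: 'vqsqvku'
Target: 'k'
Scanning left to right: s[0]='v', s[1]='q', s[2]='s', s[3]='q', s[4]='v', s[5]='k'
First match at index: 5


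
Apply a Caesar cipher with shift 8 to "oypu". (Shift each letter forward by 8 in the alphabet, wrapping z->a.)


Input: 'oypu', shift = 8
Operation: for each letter, (position + 8) mod 26
Mapping: 'o'(14+8=22)->'w', 'y'(24+8=32, 32 mod 26=6)->'g', 'p'(15+8=23)->'x', 'u'(20+8=28, 28 mod 26=2)->'c'
Result: wgxc


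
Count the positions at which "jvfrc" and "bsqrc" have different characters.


String 1: 'jvfrc'
String 2: 'bsqrc'
Compare each position: pos 0: 'j'!='b', pos 1: 'v'!='s', pos 2: 'f'!='q', pos 3: 'r'=='r', pos 4: 'c'=='c'
Differing positions: 3
Hamming distance: 3


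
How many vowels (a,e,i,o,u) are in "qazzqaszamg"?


Input string: 'qazzqaszamg'
Operation: count vowels (a, e, i, o, u)
Scan: s[0]='q', s[1]='a' (vowel), s[2]='z', s[3]='z', s[4]='q', s[5]='a' (vowel), s[6]='s', s[7]='z', s[8]='a' (vowel), s[9]='m', s[10]='g'
Vowels found: 3
Result: 3


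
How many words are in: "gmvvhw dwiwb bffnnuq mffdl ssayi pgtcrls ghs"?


Input string: 'gmvvhw dwiwb bffnnuq mffdl ssayi pgtcrls ghs'
Operation: split by spaces
Words found: 'gmvvhw', 'dwiwb', 'bffnnuq', 'mffdl', 'ssayi', 'pgtcrls', 'ghs'
Word count: 7


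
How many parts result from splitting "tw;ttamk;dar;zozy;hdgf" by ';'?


Input string: 'tw;ttamk;dar;zozy;hdgf'
Delimiter: ';'
Split result: 'tw', 'ttamk', 'dar', 'zozy', 'hdgf'
Number of parts: 5


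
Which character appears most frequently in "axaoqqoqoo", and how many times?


Input: 'axaoqqoqoo'
Operation: tally each character
Counts: 'a':2, 'o':4, 'q':3, 'x':1
Maximum: 'o' appears 4 times


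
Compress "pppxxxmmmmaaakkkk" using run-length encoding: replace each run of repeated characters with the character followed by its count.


Input: 'pppxxxmmmmaaakkkk'
Operation: identify consecutive runs
Runs: 'ppp' -> p3, 'xxx' -> x3, 'mmmm' -> m4, 'aaa' -> a3, 'kkkk' -> k4
Encoded: p3x3m4a3k4


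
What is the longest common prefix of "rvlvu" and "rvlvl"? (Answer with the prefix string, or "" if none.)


String 1: 'rvlvu'
String 2: 'rvlvl'
Compare position by position:
pos 0: 'r' vs 'r' match
pos 1: 'v' vs 'v' match
pos 2: 'l' vs 'l' match
pos 3: 'v' vs 'v' match
pos 4: 'u' vs 'l' differ -> stop
Longest common prefix: "rvlv" (length 4)


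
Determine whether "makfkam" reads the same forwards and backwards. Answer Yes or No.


Input string: 'makfkam'
Reversed: 'makfkam'
Compare pairs: s[0]='m' vs s[6]='m' (match), s[1]='a' vs s[5]='a' (match), s[2]='k' vs s[4]='k' (match)
Palindrome: Yes


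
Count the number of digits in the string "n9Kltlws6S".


Input string: 'n9Kltlws6S'
Operation: count digit characters (0-9)
Scan: 'n', '9'(digit), 'K', 'l', 't', 'l', 'w', 's', '6'(digit), 'S'
Digits found: 2
Result: 2


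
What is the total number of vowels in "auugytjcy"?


Input string: 'auugytjcy'
Operation: count vowels (a, e, i, o, u)
Scan: s[0]='a' (vowel), s[1]='u' (vowel), s[2]='u' (vowel), s[3]='g', s[4]='y', s[5]='t', s[6]='j', s[7]='c', s[8]='y'
Vowels found: 3
Result: 3


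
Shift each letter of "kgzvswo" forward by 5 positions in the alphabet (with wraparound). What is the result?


Input: 'kgzvswo', shift = 5
Operation: for each letter, (position + 5) mod 26
Mapping: 'k'(10+5=15)->'p', 'g'(6+5=11)->'l', 'z'(25+5=30, 30 mod 26=4)->'e', 'v'(21+5=26, 26 mod 26=0)->'a', 's'(18+5=23)->'x', 'w'(22+5=27, 27 mod 26=1)->'b', 'o'(14+5=19)->'t'
Result: pleaxbt


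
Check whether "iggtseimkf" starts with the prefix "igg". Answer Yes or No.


Input string: 'iggtseimkf'
Prefix to check: 'igg'
First 3 characters of input: 'igg'
Match: True
Result: Yes


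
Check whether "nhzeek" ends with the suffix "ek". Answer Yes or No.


Input string: 'nhzeek'
Suffix to check: 'ek'
Last 2 characters of input: 'ek'
Match: True
Result: Yes


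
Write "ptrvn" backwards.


Input string: 'ptrvn'
Operation: reverse character order
Original order: 'p' -> 't' -> 'r' -> 'v' -> 'n'
Reversed order: 'n' -> 'v' -> 'r' -> 't' -> 'p'
Result: nvrtp


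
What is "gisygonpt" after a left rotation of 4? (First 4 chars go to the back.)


Input: 'gisygonpt', shift = 4
Operation: split at index 4 and swap parts
Front part s[0:4] = 'gisy'
Back part s[4:] = 'gonpt'
Rotated = back + front = 'gonpt' + 'gisy'
Result: gonptgisy


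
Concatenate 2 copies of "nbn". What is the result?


Input string: 'nbn'
Operation: repeat 2 times
Concatenation: 'nbn' + 'nbn'
Result: nbnnbn


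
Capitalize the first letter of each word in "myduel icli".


Input string: 'myduel icli'
Operation: capitalize first letter of each word
Word transformations: 'myduel'->'Myduel', 'icli'->'Icli'
Result: Myduel Icli


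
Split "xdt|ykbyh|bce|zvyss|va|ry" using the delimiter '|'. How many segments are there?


Input string: 'xdt|ykbyh|bce|zvyss|va|ry'
Delimiter: '|'
Split result: 'xdt', 'ykbyh', 'bce', 'zvyss', 'va', 'ry'
Number of parts: 6


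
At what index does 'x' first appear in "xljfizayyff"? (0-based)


Input string: 'xljfizayyff'
Target: 'x'
Scanning left to right: s[0]='x'
First match at index: 0


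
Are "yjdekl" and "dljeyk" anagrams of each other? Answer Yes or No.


String 1: 'yjdekl' -> sorted: 'dejkly'
String 2: 'dljeyk' -> sorted: 'dejkly'
Compare sorted forms: 'dejkly' == 'dejkly'
Anagram: Yes


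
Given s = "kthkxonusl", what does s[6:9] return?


Input string: 'kthkxonusl'
Operation: slice [6:9]
Extract characters: s[6]='n', s[7]='u', s[8]='s'
Result: nus


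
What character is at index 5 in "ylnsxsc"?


Input string: 'ylnsxsc'
Operation: get character at index 5
Index mapping: s[0]='y', s[1]='l', s[2]='n', s[3]='s', s[4]='x', s[5]='s'
Result: 's'


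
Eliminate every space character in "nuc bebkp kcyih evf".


Input string: 'nuc bebkp kcyih evf'
Operation: remove all spaces
Words: 'nuc', 'bebkp', 'kcyih', 'evf'
Join without spaces: nucbebkpkcyihevf


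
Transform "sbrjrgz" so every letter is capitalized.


Input string: 'sbrjrgz'
Operation: convert each letter to uppercase
Mapping: 's'->'S', 'b'->'B', 'r'->'R', 'j'->'J', 'r'->'R', 'g'->'G', 'z'->'Z'
Result: SBRJRGZ


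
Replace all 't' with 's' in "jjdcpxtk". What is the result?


Input string: 'jjdcpxtk'
Operation: replace 't' with 's'
Positions of 't': 6
After replacement: jjdcpxsk


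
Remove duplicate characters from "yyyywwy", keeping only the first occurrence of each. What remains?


Input: 'yyyywwy'
Operation: keep first occurrence of each character
Scan: s[0]='y' new -> keep; s[1]='y' seen -> skip; s[2]='y' seen -> skip; s[3]='y' seen -> skip; s[4]='w' new -> keep; s[5]='w' seen -> skip; s[6]='y' seen -> skip
Result: yw


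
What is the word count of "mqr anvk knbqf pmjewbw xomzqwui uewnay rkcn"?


Input string: 'mqr anvk knbqf pmjewbw xomzqwui uewnay rkcn'
Operation: split by spaces
Words found: 'mqr', 'anvk', 'knbqf', 'pmjewbw', 'xomzqwui', 'uewnay', 'rkcn'
Word count: 7


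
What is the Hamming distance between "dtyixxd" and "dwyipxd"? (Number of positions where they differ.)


String 1: 'dtyixxd'
String 2: 'dwyipxd'
Compare each position: pos 0: 'd'=='d', pos 1: 't'!='w', pos 2: 'y'=='y', pos 3: 'i'=='i', pos 4: 'x'!='p', pos 5: 'x'=='x', pos 6: 'd'=='d'
Differing positions: 2
Hamming distance: 2


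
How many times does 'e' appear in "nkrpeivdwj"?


Input string: 'nkrpeivdwj'
Target character: 'e'
Scan each position: s[4]='e'
Matches found at indices: 4
Total: 1


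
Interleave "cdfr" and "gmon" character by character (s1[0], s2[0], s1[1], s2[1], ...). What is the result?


String 1: 'cdfr'
String 2: 'gmon'
Operation: alternate characters
Pairs: 'c'+'g', 'd'+'m', 'f'+'o', 'r'+'n'
Result: cgdmforn


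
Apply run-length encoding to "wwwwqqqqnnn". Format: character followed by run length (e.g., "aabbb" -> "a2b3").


Input: 'wwwwqqqqnnn'
Operation: identify consecutive runs
Runs: 'wwww' -> w4, 'qqqq' -> q4, 'nnn' -> n3
Encoded: w4q4n3


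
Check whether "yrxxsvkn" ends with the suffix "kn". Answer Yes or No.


Input string: 'yrxxsvkn'
Suffix to check: 'kn'
Last 2 characters of input: 'kn'
Match: True
Result: Yes


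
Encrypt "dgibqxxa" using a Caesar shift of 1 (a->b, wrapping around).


Input: 'dgibqxxa', shift = 1
Operation: for each letter, (position + 1) mod 26
Mapping: 'd'(3+1=4)->'e', 'g'(6+1=7)->'h', 'i'(8+1=9)->'j', 'b'(1+1=2)->'c', 'q'(16+1=17)->'r', 'x'(23+1=24)->'y', 'x'(23+1=24)->'y', 'a'(0+1=1)->'b'
Result: ehjcryyb


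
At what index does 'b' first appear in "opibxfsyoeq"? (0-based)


Input string: 'opibxfsyoeq'
Target: 'b'
Scanning left to right: s[0]='o', s[1]='p', s[2]='i', s[3]='b'
First match at index: 3


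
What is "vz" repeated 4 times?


Input string: 'vz'
Operation: repeat 4 times
Concatenation: 'vz' + 'vz' + 'vz' + 'vz'
Result: vzvzvzvz


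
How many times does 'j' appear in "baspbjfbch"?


Input string: 'baspbjfbch'
Target character: 'j'
Scan each position: s[5]='j'
Matches found at indices: 5
Total: 1


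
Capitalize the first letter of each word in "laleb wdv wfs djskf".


Input string: 'laleb wdv wfs djskf'
Operation: capitalize first letter of each word
Word transformations: 'laleb'->'Laleb', 'wdv'->'Wdv', 'wfs'->'Wfs', 'djskf'->'Djskf'
Result: Laleb Wdv Wfs Djskf


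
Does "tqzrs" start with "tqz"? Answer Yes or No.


Input string: 'tqzrs'
Prefix to check: 'tqz'
First 3 characters of input: 'tqz'
Match: True
Result: Yes


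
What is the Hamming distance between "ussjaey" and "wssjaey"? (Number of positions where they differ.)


String 1: 'ussjaey'
String 2: 'wssjaey'
Compare each position: pos 0: 'u'!='w', pos 1: 's'=='s', pos 2: 's'=='s', pos 3: 'j'=='j', pos 4: 'a'=='a', pos 5: 'e'=='e', pos 6: 'y'=='y'
Differing positions: 1
Hamming distance: 1


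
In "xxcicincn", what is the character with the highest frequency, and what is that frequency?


Input: 'xxcicincn'
Operation: tally each character
Counts: 'c':3, 'i':2, 'n':2, 'x':2
Maximum: 'c' appears 3 times


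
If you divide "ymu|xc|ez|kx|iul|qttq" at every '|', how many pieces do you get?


Input string: 'ymu|xc|ez|kx|iul|qttq'
Delimiter: '|'
Split result: 'ymu', 'xc', 'ez', 'kx', 'iul', 'qttq'
Number of parts: 6


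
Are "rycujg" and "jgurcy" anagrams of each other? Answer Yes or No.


String 1: 'rycujg' -> sorted: 'cgjruy'
String 2: 'jgurcy' -> sorted: 'cgjruy'
Compare sorted forms: 'cgjruy' == 'cgjruy'
Anagram: Yes


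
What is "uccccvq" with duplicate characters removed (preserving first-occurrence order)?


Input: 'uccccvq'
Operation: keep first occurrence of each character
Scan: s[0]='u' new -> keep; s[1]='c' new -> keep; s[2]='c' seen -> skip; s[3]='c' seen -> skip; s[4]='c' seen -> skip; s[5]='v' new -> keep; s[6]='q' new -> keep
Result: ucvq


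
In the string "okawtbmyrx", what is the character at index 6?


Input string: 'okawtbmyrx'
Operation: get character at index 6
Index mapping: s[0]='o', s[1]='k', s[2]='a', s[3]='w', s[4]='t', s[5]='b', s[6]='m'
Result: 'm'


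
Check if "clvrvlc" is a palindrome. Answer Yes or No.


Input string: 'clvrvlc'
Reversed: 'clvrvlc'
Compare pairs: s[0]='c' vs s[6]='c' (match), s[1]='l' vs s[5]='l' (match), s[2]='v' vs s[4]='v' (match)
Palindrome: Yes


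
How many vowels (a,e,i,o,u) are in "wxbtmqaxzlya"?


Input string: 'wxbtmqaxzlya'
Operation: count vowels (a, e, i, o, u)
Scan: s[0]='w', s[1]='x', s[2]='b', s[3]='t', s[4]='m', s[5]='q', s[6]='a' (vowel), s[7]='x', s[8]='z', s[9]='l', s[10]='y', s[11]='a' (vowel)
Vowels found: 2
Result: 2


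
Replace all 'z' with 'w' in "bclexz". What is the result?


Input string: 'bclexz'
Operation: replace 'z' with 'w'
Positions of 'z': 5
After replacement: bclexw


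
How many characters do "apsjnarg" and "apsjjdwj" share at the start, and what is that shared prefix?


String 1: 'apsjnarg'
String 2: 'apsjjdwj'
Compare position by position:
pos 0: 'a' vs 'a' match
pos 1: 'p' vs 'p' match
pos 2: 's' vs 's' match
pos 3: 'j' vs 'j' match
pos 4: 'n' vs 'j' differ -> stop
Longest common prefix: "apsj" (length 4)


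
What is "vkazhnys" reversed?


Input string: 'vkazhnys'
Operation: reverse character order
Original order: 'v' -> 'k' -> 'a' -> 'z' -> 'h' -> 'n' -> 'y' -> 's'
Reversed order: 's' -> 'y' -> 'n' -> 'h' -> 'z' -> 'a' -> 'k' -> 'v'
Result: synhzakv


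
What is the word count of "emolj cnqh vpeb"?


Input string: 'emolj cnqh vpeb'
Operation: split by spaces
Words found: 'emolj', 'cnqh', 'vpeb'
Word count: 3


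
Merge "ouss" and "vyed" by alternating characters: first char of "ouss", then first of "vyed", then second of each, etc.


String 1: 'ouss'
String 2: 'vyed'
Operation: alternate characters
Pairs: 'o'+'v', 'u'+'y', 's'+'e', 's'+'d'
Result: ovuysesd


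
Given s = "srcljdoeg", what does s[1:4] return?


Input string: 'srcljdoeg'
Operation: slice [1:4]
Extract characters: s[1]='r', s[2]='c', s[3]='l'
Result: rcl


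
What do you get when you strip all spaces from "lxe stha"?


Input string: 'lxe stha'
Operation: remove all spaces
Words: 'lxe', 'stha'
Join without spaces: lxestha


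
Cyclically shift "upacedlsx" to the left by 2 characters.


Input: 'upacedlsx', shift = 2
Operation: split at index 2 and swap parts
Front part s[0:2] = 'up'
Back part s[2:] = 'acedlsx'
Rotated = back + front = 'acedlsx' + 'up'
Result: acedlsxup


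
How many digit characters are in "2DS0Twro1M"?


Input string: '2DS0Twro1M'
Operation: count digit characters (0-9)
Scan: '2'(digit), 'D', 'S', '0'(digit), 'T', 'w', 'r', 'o', '1'(digit), 'M'
Digits found: 3
Result: 3


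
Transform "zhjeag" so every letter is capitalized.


Input string: 'zhjeag'
Operation: convert each letter to uppercase
Mapping: 'z'->'Z', 'h'->'H', 'j'->'J', 'e'->'E', 'a'->'A', 'g'->'G'
Result: ZHJEAG


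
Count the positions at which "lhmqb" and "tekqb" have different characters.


String 1: 'lhmqb'
String 2: 'tekqb'
Compare each position: pos 0: 'l'!='t', pos 1: 'h'!='e', pos 2: 'm'!='k', pos 3: 'q'=='q', pos 4: 'b'=='b'
Differing positions: 3
Hamming distance: 3


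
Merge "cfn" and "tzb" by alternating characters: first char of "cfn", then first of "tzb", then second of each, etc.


String 1: 'cfn'
String 2: 'tzb'
Operation: alternate characters
Pairs: 'c'+'t', 'f'+'z', 'n'+'b'
Result: ctfznb


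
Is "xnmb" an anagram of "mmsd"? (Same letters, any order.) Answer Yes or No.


String 1: 'mmsd' -> sorted: 'dmms'
String 2: 'xnmb' -> sorted: 'bmnx'
Compare sorted forms: 'dmms' != 'bmnx'
Anagram: No


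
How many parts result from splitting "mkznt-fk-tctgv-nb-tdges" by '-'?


Input string: 'mkznt-fk-tctgv-nb-tdges'
Delimiter: '-'
Split result: 'mkznt', 'fk', 'tctgv', 'nb', 'tdges'
Number of parts: 5


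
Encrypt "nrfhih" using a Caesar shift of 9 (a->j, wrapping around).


Input: 'nrfhih', shift = 9
Operation: for each letter, (position + 9) mod 26
Mapping: 'n'(13+9=22)->'w', 'r'(17+9=26, 26 mod 26=0)->'a', 'f'(5+9=14)->'o', 'h'(7+9=16)->'q', 'i'(8+9=17)->'r', 'h'(7+9=16)->'q'
Result: waoqrq


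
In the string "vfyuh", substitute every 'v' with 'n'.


Input string: 'vfyuh'
Operation: replace 'v' with 'n'
Positions of 'v': 0
After replacement: nfyuh


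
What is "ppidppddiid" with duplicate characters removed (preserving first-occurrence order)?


Input: 'ppidppddiid'
Operation: keep first occurrence of each character
Scan: s[0]='p' new -> keep; s[1]='p' seen -> skip; s[2]='i' new -> keep; s[3]='d' new -> keep; s[4]='p' seen -> skip; s[5]='p' seen -> skip; s[6]='d' seen -> skip; s[7]='d' seen -> skip; s[8]='i' seen -> skip; s[9]='i' seen -> skip; s[10]='d' seen -> skip
Result: pid


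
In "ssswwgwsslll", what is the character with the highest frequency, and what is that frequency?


Input: 'ssswwgwsslll'
Operation: tally each character
Counts: 'g':1, 'l':3, 's':5, 'w':3
Maximum: 's' appears 5 times


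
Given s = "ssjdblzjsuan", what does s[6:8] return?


Input string: 'ssjdblzjsuan'
Operation: slice [6:8]
Extract characters: s[6]='z', s[7]='j'
Result: zj


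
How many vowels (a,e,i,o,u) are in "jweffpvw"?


Input string: 'jweffpvw'
Operation: count vowels (a, e, i, o, u)
Scan: s[0]='j', s[1]='w', s[2]='e' (vowel), s[3]='f', s[4]='f', s[5]='p', s[6]='v', s[7]='w'
Vowels found: 1
Result: 1


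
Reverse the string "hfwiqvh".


Input string: 'hfwiqvh'
Operation: reverse character order
Original order: 'h' -> 'f' -> 'w' -> 'i' -> 'q' -> 'v' -> 'h'
Reversed order: 'h' -> 'v' -> 'q' -> 'i' -> 'w' -> 'f' -> 'h'
Result: hvqiwfh


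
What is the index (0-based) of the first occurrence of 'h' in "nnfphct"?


Input string: 'nnfphct'
Target: 'h'
Scanning left to right: s[0]='n', s[1]='n', s[2]='f', s[3]='p', s[4]='h'
First match at index: 4


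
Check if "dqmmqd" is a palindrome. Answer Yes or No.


Input string: 'dqmmqd'
Reversed: 'dqmmqd'
Compare pairs: s[0]='d' vs s[5]='d' (match), s[1]='q' vs s[4]='q' (match), s[2]='m' vs s[3]='m' (match)
Palindrome: Yes


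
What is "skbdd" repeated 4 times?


Input string: 'skbdd'
Operation: repeat 4 times
Concatenation: 'skbdd' + 'skbdd' + 'skbdd' + 'skbdd'
Result: skbddskbddskbddskbdd


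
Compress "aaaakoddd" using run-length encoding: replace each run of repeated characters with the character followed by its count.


Input: 'aaaakoddd'
Operation: identify consecutive runs
Runs: 'aaaa' -> a4, 'k' -> k1, 'o' -> o1, 'ddd' -> d3
Encoded: a4k1o1d3


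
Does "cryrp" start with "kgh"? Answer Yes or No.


Input string: 'cryrp'
Prefix to check: 'kgh'
First 3 characters of input: 'cry'
Match: False
Result: No


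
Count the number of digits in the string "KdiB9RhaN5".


Input string: 'KdiB9RhaN5'
Operation: count digit characters (0-9)
Scan: 'K', 'd', 'i', 'B', '9'(digit), 'R', 'h', 'a', 'N', '5'(digit)
Digits found: 2
Result: 2


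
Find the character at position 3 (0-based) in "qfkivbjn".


Input string: 'qfkivbjn'
Operation: get character at index 3
Index mapping: s[0]='q', s[1]='f', s[2]='k', s[3]='i'
Result: 'i'


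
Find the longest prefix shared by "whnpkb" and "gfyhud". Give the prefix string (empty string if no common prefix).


String 1: 'whnpkb'
String 2: 'gfyhud'
Compare position by position:
pos 0: 'w' vs 'g' differ -> stop
Longest common prefix: "" (length 0)


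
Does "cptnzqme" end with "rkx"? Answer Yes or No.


Input string: 'cptnzqme'
Suffix to check: 'rkx'
Last 3 characters of input: 'qme'
Match: False
Result: No


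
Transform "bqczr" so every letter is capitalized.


Input string: 'bqczr'
Operation: convert each letter to uppercase
Mapping: 'b'->'B', 'q'->'Q', 'c'->'C', 'z'->'Z', 'r'->'R'
Result: BQCZR


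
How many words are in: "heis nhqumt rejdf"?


Input string: 'heis nhqumt rejdf'
Operation: split by spaces
Words found: 'heis', 'nhqumt', 'rejdf'
Word count: 3


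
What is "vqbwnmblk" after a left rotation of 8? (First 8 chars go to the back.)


Input: 'vqbwnmblk', shift = 8
Operation: split at index 8 and swap parts
Front part s[0:8] = 'vqbwnmbl'
Back part s[8:] = 'k'
Rotated = back + front = 'k' + 'vqbwnmbl'
Result: kvqbwnmbl


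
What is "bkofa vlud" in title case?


Input string: 'bkofa vlud'
Operation: capitalize first letter of each word
Word transformations: 'bkofa'->'Bkofa', 'vlud'->'Vlud'
Result: Bkofa Vlud


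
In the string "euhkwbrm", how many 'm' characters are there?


Input string: 'euhkwbrm'
Target character: 'm'
Scan each position: s[7]='m'
Matches found at indices: 7
Total: 1


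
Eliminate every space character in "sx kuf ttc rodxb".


Input string: 'sx kuf ttc rodxb'
Operation: remove all spaces
Words: 'sx', 'kuf', 'ttc', 'rodxb'
Join without spaces: sxkufttcrodxb


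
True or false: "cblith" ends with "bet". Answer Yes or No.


Input string: 'cblith'
Suffix to check: 'bet'
Last 3 characters of input: 'ith'
Match: False
Result: No


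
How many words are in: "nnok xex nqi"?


Input string: 'nnok xex nqi'
Operation: split by spaces
Words found: 'nnok', 'xex', 'nqi'
Word count: 3


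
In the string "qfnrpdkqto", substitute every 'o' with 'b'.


Input string: 'qfnrpdkqto'
Operation: replace 'o' with 'b'
Positions of 'o': 9
After replacement: qfnrpdkqtb


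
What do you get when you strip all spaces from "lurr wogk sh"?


Input string: 'lurr wogk sh'
Operation: remove all spaces
Words: 'lurr', 'wogk', 'sh'
Join without spaces: lurrwogksh


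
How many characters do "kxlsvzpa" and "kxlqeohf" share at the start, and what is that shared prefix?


String 1: 'kxlsvzpa'
String 2: 'kxlqeohf'
Compare position by position:
pos 0: 'k' vs 'k' match
pos 1: 'x' vs 'x' match
pos 2: 'l' vs 'l' match
pos 3: 's' vs 'q' differ -> stop
Longest common prefix: "kxl" (length 3)


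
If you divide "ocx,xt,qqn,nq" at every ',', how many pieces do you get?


Input string: 'ocx,xt,qqn,nq'
Delimiter: ','
Split result: 'ocx', 'xt', 'qqn', 'nq'
Number of parts: 4


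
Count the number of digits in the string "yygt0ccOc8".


Input string: 'yygt0ccOc8'
Operation: count digit characters (0-9)
Scan: 'y', 'y', 'g', 't', '0'(digit), 'c', 'c', 'O', 'c', '8'(digit)
Digits found: 2
Result: 2


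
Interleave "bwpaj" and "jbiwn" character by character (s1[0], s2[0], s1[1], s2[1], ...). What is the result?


String 1: 'bwpaj'
String 2: 'jbiwn'
Operation: alternate characters
Pairs: 'b'+'j', 'w'+'b', 'p'+'i', 'a'+'w', 'j'+'n'
Result: bjwbpiawjn


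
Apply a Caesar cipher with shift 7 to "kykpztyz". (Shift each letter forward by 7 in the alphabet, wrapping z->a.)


Input: 'kykpztyz', shift = 7
Operation: for each letter, (position + 7) mod 26
Mapping: 'k'(10+7=17)->'r', 'y'(24+7=31, 31 mod 26=5)->'f', 'k'(10+7=17)->'r', 'p'(15+7=22)->'w', 'z'(25+7=32, 32 mod 26=6)->'g', 't'(19+7=26, 26 mod 26=0)->'a', 'y'(24+7=31, 31 mod 26=5)->'f', 'z'(25+7=32, 32 mod 26=6)->'g'
Result: rfrwgafg


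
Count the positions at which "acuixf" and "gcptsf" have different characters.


String 1: 'acuixf'
String 2: 'gcptsf'
Compare each position: pos 0: 'a'!='g', pos 1: 'c'=='c', pos 2: 'u'!='p', pos 3: 'i'!='t', pos 4: 'x'!='s', pos 5: 'f'=='f'
Differing positions: 4
Hamming distance: 4


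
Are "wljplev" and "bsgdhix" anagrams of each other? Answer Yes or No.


String 1: 'wljplev' -> sorted: 'ejllpvw'
String 2: 'bsgdhix' -> sorted: 'bdghisx'
Compare sorted forms: 'ejllpvw' != 'bdghisx'
Anagram: No


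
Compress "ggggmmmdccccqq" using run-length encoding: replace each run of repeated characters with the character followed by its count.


Input: 'ggggmmmdccccqq'
Operation: identify consecutive runs
Runs: 'gggg' -> g4, 'mmm' -> m3, 'd' -> d1, 'cccc' -> c4, 'qq' -> q2
Encoded: g4m3d1c4q2


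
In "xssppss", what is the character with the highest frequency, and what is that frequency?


Input: 'xssppss'
Operation: tally each character
Counts: 'p':2, 's':4, 'x':1
Maximum: 's' appears 4 times


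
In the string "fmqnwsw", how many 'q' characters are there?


Input string: 'fmqnwsw'
Target character: 'q'
Scan each position: s[2]='q'
Matches found at indices: 2
Total: 1


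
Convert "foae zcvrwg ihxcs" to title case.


Input string: 'foae zcvrwg ihxcs'
Operation: capitalize first letter of each word
Word transformations: 'foae'->'Foae', 'zcvrwg'->'Zcvrwg', 'ihxcs'->'Ihxcs'
Result: Foae Zcvrwg Ihxcs


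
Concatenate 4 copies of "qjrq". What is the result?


Input string: 'qjrq'
Operation: repeat 4 times
Concatenation: 'qjrq' + 'qjrq' + 'qjrq' + 'qjrq'
Result: qjrqqjrqqjrqqjrq


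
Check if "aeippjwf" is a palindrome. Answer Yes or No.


Input string: 'aeippjwf'
Reversed: 'fwjppiea'
Compare pairs: s[0]='a' vs s[7]='f' (mismatch), s[1]='e' vs s[6]='w' (mismatch), s[2]='i' vs s[5]='j' (mismatch), s[3]='p' vs s[4]='p' (match)
Palindrome: No


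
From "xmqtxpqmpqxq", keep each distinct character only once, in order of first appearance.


Input: 'xmqtxpqmpqxq'
Operation: keep first occurrence of each character
Scan: s[0]='x' new -> keep; s[1]='m' new -> keep; s[2]='q' new -> keep; s[3]='t' new -> keep; s[4]='x' seen -> skip; s[5]='p' new -> keep; s[6]='q' seen -> skip; s[7]='m' seen -> skip; s[8]='p' seen -> skip; s[9]='q' seen -> skip; s[10]='x' seen -> skip; s[11]='q' seen -> skip
Result: xmqtp


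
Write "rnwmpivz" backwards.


Input string: 'rnwmpivz'
Operation: reverse character order
Original order: 'r' -> 'n' -> 'w' -> 'm' -> 'p' -> 'i' -> 'v' -> 'z'
Reversed order: 'z' -> 'v' -> 'i' -> 'p' -> 'm' -> 'w' -> 'n' -> 'r'
Result: zvipmwnr


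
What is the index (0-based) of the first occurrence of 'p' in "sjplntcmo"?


Input string: 'sjplntcmo'
Target: 'p'
Scanning left to right: s[0]='s', s[1]='j', s[2]='p'
First match at index: 2


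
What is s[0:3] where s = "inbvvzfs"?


Input string: 'inbvvzfs'
Operation: slice [0:3]
Extract characters: s[0]='i', s[1]='n', s[2]='b'
Result: inb


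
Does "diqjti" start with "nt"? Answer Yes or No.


Input string: 'diqjti'
Prefix to check: 'nt'
First 2 characters of input: 'di'
Match: False
Result: No


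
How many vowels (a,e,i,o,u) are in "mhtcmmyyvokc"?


Input string: 'mhtcmmyyvokc'
Operation: count vowels (a, e, i, o, u)
Scan: s[0]='m', s[1]='h', s[2]='t', s[3]='c', s[4]='m', s[5]='m', s[6]='y', s[7]='y', s[8]='v', s[9]='o' (vowel), s[10]='k', s[11]='c'
Vowels found: 1
Result: 1


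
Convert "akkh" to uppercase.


Input string: 'akkh'
Operation: convert each letter to uppercase
Mapping: 'a'->'A', 'k'->'K', 'k'->'K', 'h'->'H'
Result: AKKH


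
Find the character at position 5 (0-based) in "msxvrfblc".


Input string: 'msxvrfblc'
Operation: get character at index 5
Index mapping: s[0]='m', s[1]='s', s[2]='x', s[3]='v', s[4]='r', s[5]='f'
Result: 'f'


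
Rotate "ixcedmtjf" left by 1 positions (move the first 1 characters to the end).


Input: 'ixcedmtjf', shift = 1
Operation: split at index 1 and swap parts
Front part s[0:1] = 'i'
Back part s[1:] = 'xcedmtjf'
Rotated = back + front = 'xcedmtjf' + 'i'
Result: xcedmtjfi


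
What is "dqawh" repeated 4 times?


Input string: 'dqawh'
Operation: repeat 4 times
Concatenation: 'dqawh' + 'dqawh' + 'dqawh' + 'dqawh'
Result: dqawhdqawhdqawhdqawh


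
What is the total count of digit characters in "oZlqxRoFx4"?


Input string: 'oZlqxRoFx4'
Operation: count digit characters (0-9)
Scan: 'o', 'Z', 'l', 'q', 'x', 'R', 'o', 'F', 'x', '4'(digit)
Digits found: 1
Result: 1


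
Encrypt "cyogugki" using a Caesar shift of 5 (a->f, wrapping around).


Input: 'cyogugki', shift = 5
Operation: for each letter, (position + 5) mod 26
Mapping: 'c'(2+5=7)->'h', 'y'(24+5=29, 29 mod 26=3)->'d', 'o'(14+5=19)->'t', 'g'(6+5=11)->'l', 'u'(20+5=25)->'z', 'g'(6+5=11)->'l', 'k'(10+5=15)->'p', 'i'(8+5=13)->'n'
Result: hdtlzlpn


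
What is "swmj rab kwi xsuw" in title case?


Input string: 'swmj rab kwi xsuw'
Operation: capitalize first letter of each word
Word transformations: 'swmj'->'Swmj', 'rab'->'Rab', 'kwi'->'Kwi', 'xsuw'->'Xsuw'
Result: Swmj Rab Kwi Xsuw


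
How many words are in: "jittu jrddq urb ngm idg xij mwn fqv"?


Input string: 'jittu jrddq urb ngm idg xij mwn fqv'
Operation: split by spaces
Words found: 'jittu', 'jrddq', 'urb', 'ngm', 'idg', 'xij', 'mwn', 'fqv'
Word count: 8


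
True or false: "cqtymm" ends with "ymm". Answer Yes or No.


Input string: 'cqtymm'
Suffix to check: 'ymm'
Last 3 characters of input: 'ymm'
Match: True
Result: Yes


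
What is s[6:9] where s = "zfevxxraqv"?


Input string: 'zfevxxraqv'
Operation: slice [6:9]
Extract characters: s[6]='r', s[7]='a', s[8]='q'
Result: raq


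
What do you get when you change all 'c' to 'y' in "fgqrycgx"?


Input string: 'fgqrycgx'
Operation: replace 'c' with 'y'
Positions of 'c': 5
After replacement: fgqryygx


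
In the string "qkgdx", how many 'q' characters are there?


Input string: 'qkgdx'
Target character: 'q'
Scan each position: s[0]='q'
Matches found at indices: 0
Total: 1


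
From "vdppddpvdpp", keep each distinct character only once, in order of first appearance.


Input: 'vdppddpvdpp'
Operation: keep first occurrence of each character
Scan: s[0]='v' new -> keep; s[1]='d' new -> keep; s[2]='p' new -> keep; s[3]='p' seen -> skip; s[4]='d' seen -> skip; s[5]='d' seen -> skip; s[6]='p' seen -> skip; s[7]='v' seen -> skip; s[8]='d' seen -> skip; s[9]='p' seen -> skip; s[10]='p' seen -> skip
Result: vdp


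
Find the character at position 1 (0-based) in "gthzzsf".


Input string: 'gthzzsf'
Operation: get character at index 1
Index mapping: s[0]='g', s[1]='t'
Result: 't'


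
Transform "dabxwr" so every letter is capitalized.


Input string: 'dabxwr'
Operation: convert each letter to uppercase
Mapping: 'd'->'D', 'a'->'A', 'b'->'B', 'x'->'X', 'w'->'W', 'r'->'R'
Result: DABXWR


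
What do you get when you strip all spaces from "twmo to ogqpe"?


Input string: 'twmo to ogqpe'
Operation: remove all spaces
Words: 'twmo', 'to', 'ogqpe'
Join without spaces: twmotoogqpe


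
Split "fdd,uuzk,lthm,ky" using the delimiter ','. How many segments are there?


Input string: 'fdd,uuzk,lthm,ky'
Delimiter: ','
Split result: 'fdd', 'uuzk', 'lthm', 'ky'
Number of parts: 4


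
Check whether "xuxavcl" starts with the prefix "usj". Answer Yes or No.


Input string: 'xuxavcl'
Prefix to check: 'usj'
First 3 characters of input: 'xux'
Match: False
Result: No


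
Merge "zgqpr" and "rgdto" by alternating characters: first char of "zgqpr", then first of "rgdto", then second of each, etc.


String 1: 'zgqpr'
String 2: 'rgdto'
Operation: alternate characters
Pairs: 'z'+'r', 'g'+'g', 'q'+'d', 'p'+'t', 'r'+'o'
Result: zrggqdptro


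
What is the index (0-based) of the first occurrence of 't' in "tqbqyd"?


Input string: 'tqbqyd'
Target: 't'
Scanning left to right: s[0]='t'
First match at index: 0


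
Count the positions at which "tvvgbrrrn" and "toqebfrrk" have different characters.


String 1: 'tvvgbrrrn'
String 2: 'toqebfrrk'
Compare each position: pos 0: 't'=='t', pos 1: 'v'!='o', pos 2: 'v'!='q', pos 3: 'g'!='e', pos 4: 'b'=='b', pos 5: 'r'!='f', pos 6: 'r'=='r', pos 7: 'r'=='r', pos 8: 'n'!='k'
Differing positions: 5
Hamming distance: 5


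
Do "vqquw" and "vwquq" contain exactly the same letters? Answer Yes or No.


String 1: 'vqquw' -> sorted: 'qquvw'
String 2: 'vwquq' -> sorted: 'qquvw'
Compare sorted forms: 'qquvw' == 'qquvw'
Anagram: Yes


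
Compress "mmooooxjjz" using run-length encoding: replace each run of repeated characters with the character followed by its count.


Input: 'mmooooxjjz'
Operation: identify consecutive runs
Runs: 'mm' -> m2, 'oooo' -> o4, 'x' -> x1, 'jj' -> j2, 'z' -> z1
Encoded: m2o4x1j2z1


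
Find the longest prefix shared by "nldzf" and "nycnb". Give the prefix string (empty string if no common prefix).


String 1: 'nldzf'
String 2: 'nycnb'
Compare position by position:
pos 0: 'n' vs 'n' match
pos 1: 'l' vs 'y' differ -> stop
Longest common prefix: "n" (length 1)


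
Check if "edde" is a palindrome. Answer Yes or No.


Input string: 'edde'
Reversed: 'edde'
Compare pairs: s[0]='e' vs s[3]='e' (match), s[1]='d' vs s[2]='d' (match)
Palindrome: Yes


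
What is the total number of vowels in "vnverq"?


Input string: 'vnverq'
Operation: count vowels (a, e, i, o, u)
Scan: s[0]='v', s[1]='n', s[2]='v', s[3]='e' (vowel), s[4]='r', s[5]='q'
Vowels found: 1
Result: 1


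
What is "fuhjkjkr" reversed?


Input string: 'fuhjkjkr'
Operation: reverse character order
Original order: 'f' -> 'u' -> 'h' -> 'j' -> 'k' -> 'j' -> 'k' -> 'r'
Reversed order: 'r' -> 'k' -> 'j' -> 'k' -> 'j' -> 'h' -> 'u' -> 'f'
Result: rkjkjhuf


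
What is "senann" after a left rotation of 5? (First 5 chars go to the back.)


Input: 'senann', shift = 5
Operation: split at index 5 and swap parts
Front part s[0:5] = 'senan'
Back part s[5:] = 'n'
Rotated = back + front = 'n' + 'senan'
Result: nsenan


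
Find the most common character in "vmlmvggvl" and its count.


Input: 'vmlmvggvl'
Operation: tally each character
Counts: 'g':2, 'l':2, 'm':2, 'v':3
Maximum: 'v' appears 3 times


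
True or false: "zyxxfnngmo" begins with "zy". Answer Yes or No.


Input string: 'zyxxfnngmo'
Prefix to check: 'zy'
First 2 characters of input: 'zy'
Match: True
Result: Yes


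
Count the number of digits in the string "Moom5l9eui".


Input string: 'Moom5l9eui'
Operation: count digit characters (0-9)
Scan: 'M', 'o', 'o', 'm', '5'(digit), 'l', '9'(digit), 'e', 'u', 'i'
Digits found: 2
Result: 2


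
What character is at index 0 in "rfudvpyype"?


Input string: 'rfudvpyype'
Operation: get character at index 0
Index mapping: s[0]='r'
Result: 'r'


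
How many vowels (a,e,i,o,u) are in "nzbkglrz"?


Input string: 'nzbkglrz'
Operation: count vowels (a, e, i, o, u)
Scan: s[0]='n', s[1]='z', s[2]='b', s[3]='k', s[4]='g', s[5]='l', s[6]='r', s[7]='z'
Vowels found: 0
Result: 0


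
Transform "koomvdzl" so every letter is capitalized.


Input string: 'koomvdzl'
Operation: convert each letter to uppercase
Mapping: 'k'->'K', 'o'->'O', 'o'->'O', 'm'->'M', 'v'->'V', 'd'->'D', 'z'->'Z', 'l'->'L'
Result: KOOMVDZL


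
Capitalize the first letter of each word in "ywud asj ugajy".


Input string: 'ywud asj ugajy'
Operation: capitalize first letter of each word
Word transformations: 'ywud'->'Ywud', 'asj'->'Asj', 'ugajy'->'Ugajy'
Result: Ywud Asj Ugajy


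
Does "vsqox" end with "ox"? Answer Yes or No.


Input string: 'vsqox'
Suffix to check: 'ox'
Last 2 characters of input: 'ox'
Match: True
Result: Yes


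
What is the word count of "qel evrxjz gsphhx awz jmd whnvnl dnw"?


Input string: 'qel evrxjz gsphhx awz jmd whnvnl dnw'
Operation: split by spaces
Words found: 'qel', 'evrxjz', 'gsphhx', 'awz', 'jmd', 'whnvnl', 'dnw'
Word count: 7


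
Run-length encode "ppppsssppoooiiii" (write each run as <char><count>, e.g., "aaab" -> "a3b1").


Input: 'ppppsssppoooiiii'
Operation: identify consecutive runs
Runs: 'pppp' -> p4, 'sss' -> s3, 'pp' -> p2, 'ooo' -> o3, 'iiii' -> i4
Encoded: p4s3p2o3i4


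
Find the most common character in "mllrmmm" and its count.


Input: 'mllrmmm'
Operation: tally each character
Counts: 'l':2, 'm':4, 'r':1
Maximum: 'm' appears 4 times


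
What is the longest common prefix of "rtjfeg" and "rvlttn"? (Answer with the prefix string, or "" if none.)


String 1: 'rtjfeg'
String 2: 'rvlttn'
Compare position by position:
pos 0: 'r' vs 'r' match
pos 1: 't' vs 'v' differ -> stop
Longest common prefix: "r" (length 1)


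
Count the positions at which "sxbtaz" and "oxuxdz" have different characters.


String 1: 'sxbtaz'
String 2: 'oxuxdz'
Compare each position: pos 0: 's'!='o', pos 1: 'x'=='x', pos 2: 'b'!='u', pos 3: 't'!='x', pos 4: 'a'!='d', pos 5: 'z'=='z'
Differing positions: 4
Hamming distance: 4


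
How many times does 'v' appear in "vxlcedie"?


Input string: 'vxlcedie'
Target character: 'v'
Scan each position: s[0]='v'
Matches found at indices: 0
Total: 1


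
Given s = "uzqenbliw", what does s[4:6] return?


Input string: 'uzqenbliw'
Operation: slice [4:6]
Extract characters: s[4]='n', s[5]='b'
Result: nb


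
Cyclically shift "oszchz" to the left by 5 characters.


Input: 'oszchz', shift = 5
Operation: split at index 5 and swap parts
Front part s[0:5] = 'oszch'
Back part s[5:] = 'z'
Rotated = back + front = 'z' + 'oszch'
Result: zoszch
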